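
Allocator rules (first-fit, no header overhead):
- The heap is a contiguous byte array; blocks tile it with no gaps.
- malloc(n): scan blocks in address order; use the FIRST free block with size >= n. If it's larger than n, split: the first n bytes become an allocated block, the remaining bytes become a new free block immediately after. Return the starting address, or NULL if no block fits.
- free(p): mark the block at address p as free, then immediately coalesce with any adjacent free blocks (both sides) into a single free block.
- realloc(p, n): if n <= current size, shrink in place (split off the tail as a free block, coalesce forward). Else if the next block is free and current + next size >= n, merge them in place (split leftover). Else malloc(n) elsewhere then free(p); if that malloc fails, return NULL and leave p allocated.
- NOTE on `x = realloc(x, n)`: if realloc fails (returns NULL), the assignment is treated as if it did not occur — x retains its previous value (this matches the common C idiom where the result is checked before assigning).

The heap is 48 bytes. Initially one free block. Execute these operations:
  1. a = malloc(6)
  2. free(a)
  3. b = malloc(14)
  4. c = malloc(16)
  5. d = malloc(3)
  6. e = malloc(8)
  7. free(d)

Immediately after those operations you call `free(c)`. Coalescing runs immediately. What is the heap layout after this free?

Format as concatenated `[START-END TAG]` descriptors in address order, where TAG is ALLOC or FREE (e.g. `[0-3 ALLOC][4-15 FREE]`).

Op 1: a = malloc(6) -> a = 0; heap: [0-5 ALLOC][6-47 FREE]
Op 2: free(a) -> (freed a); heap: [0-47 FREE]
Op 3: b = malloc(14) -> b = 0; heap: [0-13 ALLOC][14-47 FREE]
Op 4: c = malloc(16) -> c = 14; heap: [0-13 ALLOC][14-29 ALLOC][30-47 FREE]
Op 5: d = malloc(3) -> d = 30; heap: [0-13 ALLOC][14-29 ALLOC][30-32 ALLOC][33-47 FREE]
Op 6: e = malloc(8) -> e = 33; heap: [0-13 ALLOC][14-29 ALLOC][30-32 ALLOC][33-40 ALLOC][41-47 FREE]
Op 7: free(d) -> (freed d); heap: [0-13 ALLOC][14-29 ALLOC][30-32 FREE][33-40 ALLOC][41-47 FREE]
free(c): c = 14 -> block [14-29 ALLOC]; mark free, coalesce with adjacent free neighbors -> [0-13 ALLOC][14-32 FREE][33-40 ALLOC][41-47 FREE]

Answer: [0-13 ALLOC][14-32 FREE][33-40 ALLOC][41-47 FREE]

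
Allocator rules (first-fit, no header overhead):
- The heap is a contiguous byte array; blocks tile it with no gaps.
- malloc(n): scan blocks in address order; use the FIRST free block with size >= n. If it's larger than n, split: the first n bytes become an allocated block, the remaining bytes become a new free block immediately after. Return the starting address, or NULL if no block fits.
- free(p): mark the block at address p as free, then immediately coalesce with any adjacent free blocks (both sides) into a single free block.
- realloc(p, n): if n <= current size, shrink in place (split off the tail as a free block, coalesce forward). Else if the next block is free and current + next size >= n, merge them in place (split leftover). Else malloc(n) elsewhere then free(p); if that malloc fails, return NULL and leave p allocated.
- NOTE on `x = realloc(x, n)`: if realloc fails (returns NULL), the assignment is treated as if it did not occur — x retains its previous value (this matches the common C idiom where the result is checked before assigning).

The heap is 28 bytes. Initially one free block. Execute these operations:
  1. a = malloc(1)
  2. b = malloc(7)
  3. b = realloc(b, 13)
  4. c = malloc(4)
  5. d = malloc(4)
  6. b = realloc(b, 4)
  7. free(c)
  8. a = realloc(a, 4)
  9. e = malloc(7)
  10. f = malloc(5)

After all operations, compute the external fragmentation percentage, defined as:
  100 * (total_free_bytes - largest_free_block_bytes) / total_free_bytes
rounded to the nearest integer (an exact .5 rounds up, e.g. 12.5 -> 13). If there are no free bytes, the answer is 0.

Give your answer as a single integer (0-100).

Op 1: a = malloc(1) -> a = 0; heap: [0-0 ALLOC][1-27 FREE]
Op 2: b = malloc(7) -> b = 1; heap: [0-0 ALLOC][1-7 ALLOC][8-27 FREE]
Op 3: b = realloc(b, 13) -> b = 1; heap: [0-0 ALLOC][1-13 ALLOC][14-27 FREE]
Op 4: c = malloc(4) -> c = 14; heap: [0-0 ALLOC][1-13 ALLOC][14-17 ALLOC][18-27 FREE]
Op 5: d = malloc(4) -> d = 18; heap: [0-0 ALLOC][1-13 ALLOC][14-17 ALLOC][18-21 ALLOC][22-27 FREE]
Op 6: b = realloc(b, 4) -> b = 1; heap: [0-0 ALLOC][1-4 ALLOC][5-13 FREE][14-17 ALLOC][18-21 ALLOC][22-27 FREE]
Op 7: free(c) -> (freed c); heap: [0-0 ALLOC][1-4 ALLOC][5-17 FREE][18-21 ALLOC][22-27 FREE]
Op 8: a = realloc(a, 4) -> a = 5; heap: [0-0 FREE][1-4 ALLOC][5-8 ALLOC][9-17 FREE][18-21 ALLOC][22-27 FREE]
Op 9: e = malloc(7) -> e = 9; heap: [0-0 FREE][1-4 ALLOC][5-8 ALLOC][9-15 ALLOC][16-17 FREE][18-21 ALLOC][22-27 FREE]
Op 10: f = malloc(5) -> f = 22; heap: [0-0 FREE][1-4 ALLOC][5-8 ALLOC][9-15 ALLOC][16-17 FREE][18-21 ALLOC][22-26 ALLOC][27-27 FREE]
Free blocks: [1 2 1] total_free=4 largest=2 -> 100*(4-2)/4 = 200/4 = 50

Answer: 50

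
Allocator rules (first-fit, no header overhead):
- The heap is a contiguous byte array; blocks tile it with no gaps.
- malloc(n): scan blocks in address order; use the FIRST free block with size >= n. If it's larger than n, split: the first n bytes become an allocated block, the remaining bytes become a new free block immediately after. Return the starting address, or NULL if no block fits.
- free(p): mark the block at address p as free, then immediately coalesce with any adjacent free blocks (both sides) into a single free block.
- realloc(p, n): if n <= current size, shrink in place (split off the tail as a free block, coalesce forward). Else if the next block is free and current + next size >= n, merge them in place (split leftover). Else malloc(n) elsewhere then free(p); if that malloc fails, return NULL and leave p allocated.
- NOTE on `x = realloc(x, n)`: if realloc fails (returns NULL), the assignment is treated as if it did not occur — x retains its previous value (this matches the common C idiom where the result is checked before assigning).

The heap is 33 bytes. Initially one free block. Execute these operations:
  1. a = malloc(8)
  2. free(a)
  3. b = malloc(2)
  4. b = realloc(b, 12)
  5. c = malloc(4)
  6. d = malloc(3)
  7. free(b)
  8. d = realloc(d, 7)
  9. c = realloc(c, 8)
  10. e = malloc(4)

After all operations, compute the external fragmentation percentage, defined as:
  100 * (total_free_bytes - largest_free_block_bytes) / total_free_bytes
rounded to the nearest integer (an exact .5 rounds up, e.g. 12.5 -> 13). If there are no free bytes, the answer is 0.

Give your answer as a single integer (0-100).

Answer: 29

Derivation:
Op 1: a = malloc(8) -> a = 0; heap: [0-7 ALLOC][8-32 FREE]
Op 2: free(a) -> (freed a); heap: [0-32 FREE]
Op 3: b = malloc(2) -> b = 0; heap: [0-1 ALLOC][2-32 FREE]
Op 4: b = realloc(b, 12) -> b = 0; heap: [0-11 ALLOC][12-32 FREE]
Op 5: c = malloc(4) -> c = 12; heap: [0-11 ALLOC][12-15 ALLOC][16-32 FREE]
Op 6: d = malloc(3) -> d = 16; heap: [0-11 ALLOC][12-15 ALLOC][16-18 ALLOC][19-32 FREE]
Op 7: free(b) -> (freed b); heap: [0-11 FREE][12-15 ALLOC][16-18 ALLOC][19-32 FREE]
Op 8: d = realloc(d, 7) -> d = 16; heap: [0-11 FREE][12-15 ALLOC][16-22 ALLOC][23-32 FREE]
Op 9: c = realloc(c, 8) -> c = 0; heap: [0-7 ALLOC][8-15 FREE][16-22 ALLOC][23-32 FREE]
Op 10: e = malloc(4) -> e = 8; heap: [0-7 ALLOC][8-11 ALLOC][12-15 FREE][16-22 ALLOC][23-32 FREE]
Free blocks: [4 10] total_free=14 largest=10 -> 100*(14-10)/14 = 400/14 ≈ 28.571 -> rounds to 29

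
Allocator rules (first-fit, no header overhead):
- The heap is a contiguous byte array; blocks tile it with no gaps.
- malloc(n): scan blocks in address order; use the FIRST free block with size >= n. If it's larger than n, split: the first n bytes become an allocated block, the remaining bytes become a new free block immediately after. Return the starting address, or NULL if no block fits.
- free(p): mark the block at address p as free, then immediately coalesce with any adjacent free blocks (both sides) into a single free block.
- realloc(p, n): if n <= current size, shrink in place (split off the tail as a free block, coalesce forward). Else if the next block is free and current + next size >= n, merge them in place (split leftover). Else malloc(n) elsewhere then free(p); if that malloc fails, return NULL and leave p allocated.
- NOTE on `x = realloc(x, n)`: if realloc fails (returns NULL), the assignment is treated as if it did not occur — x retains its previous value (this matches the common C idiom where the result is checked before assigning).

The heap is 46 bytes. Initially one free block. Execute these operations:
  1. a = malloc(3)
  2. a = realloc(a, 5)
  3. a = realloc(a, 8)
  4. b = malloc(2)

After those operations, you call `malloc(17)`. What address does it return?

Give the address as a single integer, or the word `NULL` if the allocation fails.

Op 1: a = malloc(3) -> a = 0; heap: [0-2 ALLOC][3-45 FREE]
Op 2: a = realloc(a, 5) -> a = 0; heap: [0-4 ALLOC][5-45 FREE]
Op 3: a = realloc(a, 8) -> a = 0; heap: [0-7 ALLOC][8-45 FREE]
Op 4: b = malloc(2) -> b = 8; heap: [0-7 ALLOC][8-9 ALLOC][10-45 FREE]
malloc(17): first-fit scan over [0-7 ALLOC][8-9 ALLOC][10-45 FREE] -> 10

Answer: 10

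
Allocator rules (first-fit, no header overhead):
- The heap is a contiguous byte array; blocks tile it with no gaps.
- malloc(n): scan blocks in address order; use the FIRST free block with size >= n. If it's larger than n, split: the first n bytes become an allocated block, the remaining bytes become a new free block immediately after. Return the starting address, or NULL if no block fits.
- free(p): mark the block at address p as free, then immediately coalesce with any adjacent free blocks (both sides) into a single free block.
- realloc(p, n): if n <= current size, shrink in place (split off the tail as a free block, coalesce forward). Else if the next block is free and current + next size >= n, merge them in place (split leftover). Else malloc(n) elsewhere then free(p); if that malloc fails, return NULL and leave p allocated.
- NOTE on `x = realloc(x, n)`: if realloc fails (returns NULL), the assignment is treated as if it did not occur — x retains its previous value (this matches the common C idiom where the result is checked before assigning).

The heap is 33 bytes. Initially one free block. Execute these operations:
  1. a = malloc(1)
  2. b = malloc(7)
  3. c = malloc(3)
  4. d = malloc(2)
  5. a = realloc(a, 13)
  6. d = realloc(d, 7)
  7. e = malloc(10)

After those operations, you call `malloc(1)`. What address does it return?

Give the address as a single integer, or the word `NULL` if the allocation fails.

Answer: 0

Derivation:
Op 1: a = malloc(1) -> a = 0; heap: [0-0 ALLOC][1-32 FREE]
Op 2: b = malloc(7) -> b = 1; heap: [0-0 ALLOC][1-7 ALLOC][8-32 FREE]
Op 3: c = malloc(3) -> c = 8; heap: [0-0 ALLOC][1-7 ALLOC][8-10 ALLOC][11-32 FREE]
Op 4: d = malloc(2) -> d = 11; heap: [0-0 ALLOC][1-7 ALLOC][8-10 ALLOC][11-12 ALLOC][13-32 FREE]
Op 5: a = realloc(a, 13) -> a = 13; heap: [0-0 FREE][1-7 ALLOC][8-10 ALLOC][11-12 ALLOC][13-25 ALLOC][26-32 FREE]
Op 6: d = realloc(d, 7) -> d = 26; heap: [0-0 FREE][1-7 ALLOC][8-10 ALLOC][11-12 FREE][13-25 ALLOC][26-32 ALLOC]
Op 7: e = malloc(10) -> e = NULL; heap: [0-0 FREE][1-7 ALLOC][8-10 ALLOC][11-12 FREE][13-25 ALLOC][26-32 ALLOC]
malloc(1): first-fit scan over [0-0 FREE][1-7 ALLOC][8-10 ALLOC][11-12 FREE][13-25 ALLOC][26-32 ALLOC] -> 0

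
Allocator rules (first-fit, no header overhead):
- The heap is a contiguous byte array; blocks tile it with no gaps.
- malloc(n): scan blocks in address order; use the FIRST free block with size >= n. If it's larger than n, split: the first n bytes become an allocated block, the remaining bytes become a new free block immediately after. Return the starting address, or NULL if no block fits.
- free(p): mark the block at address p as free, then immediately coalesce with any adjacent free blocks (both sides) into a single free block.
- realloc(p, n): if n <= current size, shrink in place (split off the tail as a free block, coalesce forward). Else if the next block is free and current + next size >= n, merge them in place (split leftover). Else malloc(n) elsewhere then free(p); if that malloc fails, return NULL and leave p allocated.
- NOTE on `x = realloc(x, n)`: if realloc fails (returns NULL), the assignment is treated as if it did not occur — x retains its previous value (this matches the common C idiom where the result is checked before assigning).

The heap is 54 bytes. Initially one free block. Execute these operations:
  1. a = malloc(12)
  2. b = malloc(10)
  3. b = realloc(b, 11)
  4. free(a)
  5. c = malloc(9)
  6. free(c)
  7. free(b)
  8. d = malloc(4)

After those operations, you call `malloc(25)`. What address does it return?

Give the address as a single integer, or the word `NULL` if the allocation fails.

Answer: 4

Derivation:
Op 1: a = malloc(12) -> a = 0; heap: [0-11 ALLOC][12-53 FREE]
Op 2: b = malloc(10) -> b = 12; heap: [0-11 ALLOC][12-21 ALLOC][22-53 FREE]
Op 3: b = realloc(b, 11) -> b = 12; heap: [0-11 ALLOC][12-22 ALLOC][23-53 FREE]
Op 4: free(a) -> (freed a); heap: [0-11 FREE][12-22 ALLOC][23-53 FREE]
Op 5: c = malloc(9) -> c = 0; heap: [0-8 ALLOC][9-11 FREE][12-22 ALLOC][23-53 FREE]
Op 6: free(c) -> (freed c); heap: [0-11 FREE][12-22 ALLOC][23-53 FREE]
Op 7: free(b) -> (freed b); heap: [0-53 FREE]
Op 8: d = malloc(4) -> d = 0; heap: [0-3 ALLOC][4-53 FREE]
malloc(25): first-fit scan over [0-3 ALLOC][4-53 FREE] -> 4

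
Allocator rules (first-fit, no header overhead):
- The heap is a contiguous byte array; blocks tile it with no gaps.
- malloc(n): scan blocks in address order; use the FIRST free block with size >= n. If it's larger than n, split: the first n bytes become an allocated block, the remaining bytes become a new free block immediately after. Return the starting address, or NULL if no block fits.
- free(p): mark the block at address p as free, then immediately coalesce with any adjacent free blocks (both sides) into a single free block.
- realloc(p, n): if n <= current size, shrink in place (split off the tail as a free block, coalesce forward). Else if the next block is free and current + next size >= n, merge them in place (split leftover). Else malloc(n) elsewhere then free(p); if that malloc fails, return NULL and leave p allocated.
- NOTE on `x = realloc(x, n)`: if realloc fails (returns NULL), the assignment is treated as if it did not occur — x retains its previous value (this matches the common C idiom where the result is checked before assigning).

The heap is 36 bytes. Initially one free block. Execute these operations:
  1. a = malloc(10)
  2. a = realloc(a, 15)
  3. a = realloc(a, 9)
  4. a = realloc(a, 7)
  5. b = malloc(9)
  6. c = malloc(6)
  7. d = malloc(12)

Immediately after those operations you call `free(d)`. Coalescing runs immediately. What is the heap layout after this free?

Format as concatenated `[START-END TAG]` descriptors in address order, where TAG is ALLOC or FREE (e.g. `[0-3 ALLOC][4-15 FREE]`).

Answer: [0-6 ALLOC][7-15 ALLOC][16-21 ALLOC][22-35 FREE]

Derivation:
Op 1: a = malloc(10) -> a = 0; heap: [0-9 ALLOC][10-35 FREE]
Op 2: a = realloc(a, 15) -> a = 0; heap: [0-14 ALLOC][15-35 FREE]
Op 3: a = realloc(a, 9) -> a = 0; heap: [0-8 ALLOC][9-35 FREE]
Op 4: a = realloc(a, 7) -> a = 0; heap: [0-6 ALLOC][7-35 FREE]
Op 5: b = malloc(9) -> b = 7; heap: [0-6 ALLOC][7-15 ALLOC][16-35 FREE]
Op 6: c = malloc(6) -> c = 16; heap: [0-6 ALLOC][7-15 ALLOC][16-21 ALLOC][22-35 FREE]
Op 7: d = malloc(12) -> d = 22; heap: [0-6 ALLOC][7-15 ALLOC][16-21 ALLOC][22-33 ALLOC][34-35 FREE]
free(d): d = 22 -> block [22-33 ALLOC]; mark free, coalesce with adjacent free neighbors -> [0-6 ALLOC][7-15 ALLOC][16-21 ALLOC][22-35 FREE]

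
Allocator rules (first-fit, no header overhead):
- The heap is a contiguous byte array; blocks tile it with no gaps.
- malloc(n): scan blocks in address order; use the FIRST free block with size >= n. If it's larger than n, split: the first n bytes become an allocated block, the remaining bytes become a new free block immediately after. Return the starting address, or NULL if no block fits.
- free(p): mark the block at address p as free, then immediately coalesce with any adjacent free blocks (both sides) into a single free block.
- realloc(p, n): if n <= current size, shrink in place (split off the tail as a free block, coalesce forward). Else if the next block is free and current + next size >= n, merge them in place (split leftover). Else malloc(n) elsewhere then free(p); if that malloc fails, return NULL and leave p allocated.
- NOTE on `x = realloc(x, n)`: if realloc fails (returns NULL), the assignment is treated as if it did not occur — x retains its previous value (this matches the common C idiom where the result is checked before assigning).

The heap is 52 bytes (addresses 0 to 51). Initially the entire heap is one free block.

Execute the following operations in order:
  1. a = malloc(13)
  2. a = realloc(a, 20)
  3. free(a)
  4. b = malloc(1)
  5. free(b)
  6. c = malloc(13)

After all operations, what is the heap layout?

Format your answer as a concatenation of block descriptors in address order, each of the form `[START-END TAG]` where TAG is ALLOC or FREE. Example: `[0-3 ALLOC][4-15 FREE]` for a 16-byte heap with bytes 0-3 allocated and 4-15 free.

Answer: [0-12 ALLOC][13-51 FREE]

Derivation:
Op 1: a = malloc(13) -> a = 0; heap: [0-12 ALLOC][13-51 FREE]
Op 2: a = realloc(a, 20) -> a = 0; heap: [0-19 ALLOC][20-51 FREE]
Op 3: free(a) -> (freed a); heap: [0-51 FREE]
Op 4: b = malloc(1) -> b = 0; heap: [0-0 ALLOC][1-51 FREE]
Op 5: free(b) -> (freed b); heap: [0-51 FREE]
Op 6: c = malloc(13) -> c = 0; heap: [0-12 ALLOC][13-51 FREE]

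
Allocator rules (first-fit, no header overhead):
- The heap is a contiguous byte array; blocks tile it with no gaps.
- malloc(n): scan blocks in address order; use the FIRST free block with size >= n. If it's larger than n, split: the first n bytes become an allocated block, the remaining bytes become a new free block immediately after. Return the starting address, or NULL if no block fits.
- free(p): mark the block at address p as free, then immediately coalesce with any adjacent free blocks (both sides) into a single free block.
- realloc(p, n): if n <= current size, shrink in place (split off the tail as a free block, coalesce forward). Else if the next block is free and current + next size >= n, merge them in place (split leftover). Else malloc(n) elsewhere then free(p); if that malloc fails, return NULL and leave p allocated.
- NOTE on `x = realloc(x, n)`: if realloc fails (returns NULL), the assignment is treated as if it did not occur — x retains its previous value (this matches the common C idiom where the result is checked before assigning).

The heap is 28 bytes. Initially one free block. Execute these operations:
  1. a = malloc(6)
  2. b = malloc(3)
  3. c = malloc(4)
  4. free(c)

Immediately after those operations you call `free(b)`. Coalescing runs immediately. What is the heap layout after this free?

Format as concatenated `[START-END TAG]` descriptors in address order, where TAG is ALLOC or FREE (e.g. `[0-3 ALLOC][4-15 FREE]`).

Op 1: a = malloc(6) -> a = 0; heap: [0-5 ALLOC][6-27 FREE]
Op 2: b = malloc(3) -> b = 6; heap: [0-5 ALLOC][6-8 ALLOC][9-27 FREE]
Op 3: c = malloc(4) -> c = 9; heap: [0-5 ALLOC][6-8 ALLOC][9-12 ALLOC][13-27 FREE]
Op 4: free(c) -> (freed c); heap: [0-5 ALLOC][6-8 ALLOC][9-27 FREE]
free(b): b = 6 -> block [6-8 ALLOC]; mark free, coalesce with adjacent free neighbors -> [0-5 ALLOC][6-27 FREE]

Answer: [0-5 ALLOC][6-27 FREE]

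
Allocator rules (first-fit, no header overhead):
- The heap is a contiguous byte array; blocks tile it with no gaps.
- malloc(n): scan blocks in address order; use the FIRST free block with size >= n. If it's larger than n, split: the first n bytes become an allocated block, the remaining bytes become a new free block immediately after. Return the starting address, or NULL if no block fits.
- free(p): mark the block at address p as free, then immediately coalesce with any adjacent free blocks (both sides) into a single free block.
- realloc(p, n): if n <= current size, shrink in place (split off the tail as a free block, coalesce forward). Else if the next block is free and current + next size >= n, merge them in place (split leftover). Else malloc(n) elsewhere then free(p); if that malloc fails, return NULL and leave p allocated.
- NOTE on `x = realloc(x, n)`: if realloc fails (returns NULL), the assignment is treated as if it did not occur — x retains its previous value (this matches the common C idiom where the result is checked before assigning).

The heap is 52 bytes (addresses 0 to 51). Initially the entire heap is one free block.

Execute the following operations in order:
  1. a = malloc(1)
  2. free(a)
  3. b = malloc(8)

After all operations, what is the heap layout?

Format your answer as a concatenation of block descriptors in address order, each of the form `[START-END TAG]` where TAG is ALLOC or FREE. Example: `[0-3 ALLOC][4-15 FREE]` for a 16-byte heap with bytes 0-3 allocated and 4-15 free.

Answer: [0-7 ALLOC][8-51 FREE]

Derivation:
Op 1: a = malloc(1) -> a = 0; heap: [0-0 ALLOC][1-51 FREE]
Op 2: free(a) -> (freed a); heap: [0-51 FREE]
Op 3: b = malloc(8) -> b = 0; heap: [0-7 ALLOC][8-51 FREE]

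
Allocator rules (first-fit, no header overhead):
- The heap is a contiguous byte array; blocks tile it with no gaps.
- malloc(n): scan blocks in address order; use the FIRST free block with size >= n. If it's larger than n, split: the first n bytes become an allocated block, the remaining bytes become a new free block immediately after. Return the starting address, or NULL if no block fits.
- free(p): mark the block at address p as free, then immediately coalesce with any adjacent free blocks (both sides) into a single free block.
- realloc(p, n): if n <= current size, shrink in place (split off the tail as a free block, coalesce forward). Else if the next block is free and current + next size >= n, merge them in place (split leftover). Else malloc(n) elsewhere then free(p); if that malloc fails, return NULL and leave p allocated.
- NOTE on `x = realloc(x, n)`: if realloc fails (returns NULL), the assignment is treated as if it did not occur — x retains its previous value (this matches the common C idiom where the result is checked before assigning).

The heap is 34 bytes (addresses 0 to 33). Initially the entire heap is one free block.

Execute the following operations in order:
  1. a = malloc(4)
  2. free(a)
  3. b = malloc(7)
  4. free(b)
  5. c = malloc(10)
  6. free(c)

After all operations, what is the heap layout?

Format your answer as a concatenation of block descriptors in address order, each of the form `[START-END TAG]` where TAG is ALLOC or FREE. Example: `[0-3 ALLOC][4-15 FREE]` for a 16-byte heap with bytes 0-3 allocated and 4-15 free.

Answer: [0-33 FREE]

Derivation:
Op 1: a = malloc(4) -> a = 0; heap: [0-3 ALLOC][4-33 FREE]
Op 2: free(a) -> (freed a); heap: [0-33 FREE]
Op 3: b = malloc(7) -> b = 0; heap: [0-6 ALLOC][7-33 FREE]
Op 4: free(b) -> (freed b); heap: [0-33 FREE]
Op 5: c = malloc(10) -> c = 0; heap: [0-9 ALLOC][10-33 FREE]
Op 6: free(c) -> (freed c); heap: [0-33 FREE]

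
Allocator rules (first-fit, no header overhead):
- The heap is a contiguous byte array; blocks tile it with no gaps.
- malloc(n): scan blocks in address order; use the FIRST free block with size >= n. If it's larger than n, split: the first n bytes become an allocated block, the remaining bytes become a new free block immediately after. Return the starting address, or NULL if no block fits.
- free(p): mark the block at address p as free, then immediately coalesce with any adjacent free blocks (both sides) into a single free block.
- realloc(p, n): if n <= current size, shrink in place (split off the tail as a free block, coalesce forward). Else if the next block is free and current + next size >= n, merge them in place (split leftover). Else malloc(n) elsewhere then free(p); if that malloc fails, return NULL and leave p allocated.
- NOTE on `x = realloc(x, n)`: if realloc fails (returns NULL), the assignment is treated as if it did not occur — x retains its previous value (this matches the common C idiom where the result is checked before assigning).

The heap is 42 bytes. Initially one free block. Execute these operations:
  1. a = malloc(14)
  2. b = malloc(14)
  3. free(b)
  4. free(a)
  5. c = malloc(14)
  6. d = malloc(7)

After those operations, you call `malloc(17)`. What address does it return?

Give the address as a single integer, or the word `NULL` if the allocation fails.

Op 1: a = malloc(14) -> a = 0; heap: [0-13 ALLOC][14-41 FREE]
Op 2: b = malloc(14) -> b = 14; heap: [0-13 ALLOC][14-27 ALLOC][28-41 FREE]
Op 3: free(b) -> (freed b); heap: [0-13 ALLOC][14-41 FREE]
Op 4: free(a) -> (freed a); heap: [0-41 FREE]
Op 5: c = malloc(14) -> c = 0; heap: [0-13 ALLOC][14-41 FREE]
Op 6: d = malloc(7) -> d = 14; heap: [0-13 ALLOC][14-20 ALLOC][21-41 FREE]
malloc(17): first-fit scan over [0-13 ALLOC][14-20 ALLOC][21-41 FREE] -> 21

Answer: 21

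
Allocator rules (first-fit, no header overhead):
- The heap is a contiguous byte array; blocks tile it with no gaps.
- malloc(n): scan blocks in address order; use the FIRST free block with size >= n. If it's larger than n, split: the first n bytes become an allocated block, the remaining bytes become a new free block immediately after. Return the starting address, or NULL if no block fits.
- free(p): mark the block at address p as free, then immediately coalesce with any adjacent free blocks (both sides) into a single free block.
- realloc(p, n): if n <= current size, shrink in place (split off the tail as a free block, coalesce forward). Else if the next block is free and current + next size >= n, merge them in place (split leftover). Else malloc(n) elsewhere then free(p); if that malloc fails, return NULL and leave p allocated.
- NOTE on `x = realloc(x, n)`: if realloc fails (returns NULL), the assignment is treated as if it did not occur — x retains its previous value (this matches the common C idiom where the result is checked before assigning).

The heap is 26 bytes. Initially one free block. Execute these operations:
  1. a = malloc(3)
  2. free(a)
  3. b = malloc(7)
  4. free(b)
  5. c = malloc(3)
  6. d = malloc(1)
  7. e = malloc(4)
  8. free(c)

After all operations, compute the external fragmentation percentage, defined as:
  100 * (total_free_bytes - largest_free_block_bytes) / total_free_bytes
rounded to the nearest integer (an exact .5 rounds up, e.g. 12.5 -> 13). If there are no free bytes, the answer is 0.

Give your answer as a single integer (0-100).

Op 1: a = malloc(3) -> a = 0; heap: [0-2 ALLOC][3-25 FREE]
Op 2: free(a) -> (freed a); heap: [0-25 FREE]
Op 3: b = malloc(7) -> b = 0; heap: [0-6 ALLOC][7-25 FREE]
Op 4: free(b) -> (freed b); heap: [0-25 FREE]
Op 5: c = malloc(3) -> c = 0; heap: [0-2 ALLOC][3-25 FREE]
Op 6: d = malloc(1) -> d = 3; heap: [0-2 ALLOC][3-3 ALLOC][4-25 FREE]
Op 7: e = malloc(4) -> e = 4; heap: [0-2 ALLOC][3-3 ALLOC][4-7 ALLOC][8-25 FREE]
Op 8: free(c) -> (freed c); heap: [0-2 FREE][3-3 ALLOC][4-7 ALLOC][8-25 FREE]
Free blocks: [3 18] total_free=21 largest=18 -> 100*(21-18)/21 = 300/21 ≈ 14.286 -> rounds to 14

Answer: 14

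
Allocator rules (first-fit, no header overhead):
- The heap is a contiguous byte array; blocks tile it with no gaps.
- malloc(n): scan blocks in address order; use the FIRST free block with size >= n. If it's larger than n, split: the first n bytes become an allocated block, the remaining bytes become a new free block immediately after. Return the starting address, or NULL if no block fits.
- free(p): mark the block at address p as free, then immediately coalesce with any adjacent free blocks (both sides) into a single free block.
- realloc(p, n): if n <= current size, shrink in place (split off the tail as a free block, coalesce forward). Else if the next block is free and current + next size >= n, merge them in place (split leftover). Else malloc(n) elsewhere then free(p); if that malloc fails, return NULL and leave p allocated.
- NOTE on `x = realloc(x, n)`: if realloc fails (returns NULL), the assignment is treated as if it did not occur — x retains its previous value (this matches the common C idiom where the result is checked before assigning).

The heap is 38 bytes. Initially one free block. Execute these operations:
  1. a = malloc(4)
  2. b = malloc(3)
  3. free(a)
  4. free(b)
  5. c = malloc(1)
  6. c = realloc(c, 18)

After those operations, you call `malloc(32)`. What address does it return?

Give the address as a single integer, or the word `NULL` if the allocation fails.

Op 1: a = malloc(4) -> a = 0; heap: [0-3 ALLOC][4-37 FREE]
Op 2: b = malloc(3) -> b = 4; heap: [0-3 ALLOC][4-6 ALLOC][7-37 FREE]
Op 3: free(a) -> (freed a); heap: [0-3 FREE][4-6 ALLOC][7-37 FREE]
Op 4: free(b) -> (freed b); heap: [0-37 FREE]
Op 5: c = malloc(1) -> c = 0; heap: [0-0 ALLOC][1-37 FREE]
Op 6: c = realloc(c, 18) -> c = 0; heap: [0-17 ALLOC][18-37 FREE]
malloc(32): first-fit scan over [0-17 ALLOC][18-37 FREE] -> NULL

Answer: NULL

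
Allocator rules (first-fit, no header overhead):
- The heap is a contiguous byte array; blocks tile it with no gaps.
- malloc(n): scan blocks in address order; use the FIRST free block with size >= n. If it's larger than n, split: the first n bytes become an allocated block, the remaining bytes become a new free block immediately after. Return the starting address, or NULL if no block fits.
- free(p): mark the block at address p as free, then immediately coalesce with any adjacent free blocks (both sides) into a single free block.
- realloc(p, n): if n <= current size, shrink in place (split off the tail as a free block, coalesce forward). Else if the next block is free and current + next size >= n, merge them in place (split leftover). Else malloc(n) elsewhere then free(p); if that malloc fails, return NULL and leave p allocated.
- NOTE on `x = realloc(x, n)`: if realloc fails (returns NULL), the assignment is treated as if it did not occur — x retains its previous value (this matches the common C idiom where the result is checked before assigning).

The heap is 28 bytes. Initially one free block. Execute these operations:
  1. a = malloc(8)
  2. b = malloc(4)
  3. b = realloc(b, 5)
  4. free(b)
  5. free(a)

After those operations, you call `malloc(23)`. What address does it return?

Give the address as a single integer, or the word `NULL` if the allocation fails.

Op 1: a = malloc(8) -> a = 0; heap: [0-7 ALLOC][8-27 FREE]
Op 2: b = malloc(4) -> b = 8; heap: [0-7 ALLOC][8-11 ALLOC][12-27 FREE]
Op 3: b = realloc(b, 5) -> b = 8; heap: [0-7 ALLOC][8-12 ALLOC][13-27 FREE]
Op 4: free(b) -> (freed b); heap: [0-7 ALLOC][8-27 FREE]
Op 5: free(a) -> (freed a); heap: [0-27 FREE]
malloc(23): first-fit scan over [0-27 FREE] -> 0

Answer: 0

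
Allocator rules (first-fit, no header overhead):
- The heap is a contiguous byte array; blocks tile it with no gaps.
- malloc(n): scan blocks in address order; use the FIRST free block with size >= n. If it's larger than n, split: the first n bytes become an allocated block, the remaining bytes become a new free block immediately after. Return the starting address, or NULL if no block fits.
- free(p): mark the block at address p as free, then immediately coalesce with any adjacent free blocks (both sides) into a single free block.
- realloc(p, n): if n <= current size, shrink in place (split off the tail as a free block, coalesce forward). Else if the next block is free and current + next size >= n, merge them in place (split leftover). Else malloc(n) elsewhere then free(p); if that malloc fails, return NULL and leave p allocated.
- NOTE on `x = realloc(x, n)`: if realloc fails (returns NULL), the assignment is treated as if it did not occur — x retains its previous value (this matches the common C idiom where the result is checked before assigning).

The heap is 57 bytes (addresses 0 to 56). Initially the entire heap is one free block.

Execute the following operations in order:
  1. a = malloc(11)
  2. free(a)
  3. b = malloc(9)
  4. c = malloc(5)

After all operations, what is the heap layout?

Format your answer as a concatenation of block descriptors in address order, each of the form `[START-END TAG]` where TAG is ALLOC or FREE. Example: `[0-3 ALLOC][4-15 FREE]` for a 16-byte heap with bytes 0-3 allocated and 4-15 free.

Op 1: a = malloc(11) -> a = 0; heap: [0-10 ALLOC][11-56 FREE]
Op 2: free(a) -> (freed a); heap: [0-56 FREE]
Op 3: b = malloc(9) -> b = 0; heap: [0-8 ALLOC][9-56 FREE]
Op 4: c = malloc(5) -> c = 9; heap: [0-8 ALLOC][9-13 ALLOC][14-56 FREE]

Answer: [0-8 ALLOC][9-13 ALLOC][14-56 FREE]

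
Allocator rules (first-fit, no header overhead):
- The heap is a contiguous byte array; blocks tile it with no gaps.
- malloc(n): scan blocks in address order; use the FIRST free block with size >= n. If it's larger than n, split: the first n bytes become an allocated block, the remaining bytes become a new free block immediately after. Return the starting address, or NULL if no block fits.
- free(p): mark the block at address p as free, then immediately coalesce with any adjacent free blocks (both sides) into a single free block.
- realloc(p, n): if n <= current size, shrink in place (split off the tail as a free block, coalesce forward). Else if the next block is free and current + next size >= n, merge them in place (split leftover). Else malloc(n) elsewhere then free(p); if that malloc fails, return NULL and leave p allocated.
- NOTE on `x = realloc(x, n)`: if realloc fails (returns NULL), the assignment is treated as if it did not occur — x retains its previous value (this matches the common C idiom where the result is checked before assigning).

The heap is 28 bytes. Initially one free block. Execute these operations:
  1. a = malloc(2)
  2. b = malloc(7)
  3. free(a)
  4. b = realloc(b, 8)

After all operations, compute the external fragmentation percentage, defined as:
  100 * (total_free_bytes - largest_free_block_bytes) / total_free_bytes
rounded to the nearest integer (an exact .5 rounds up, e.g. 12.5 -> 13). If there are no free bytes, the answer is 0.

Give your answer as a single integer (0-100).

Op 1: a = malloc(2) -> a = 0; heap: [0-1 ALLOC][2-27 FREE]
Op 2: b = malloc(7) -> b = 2; heap: [0-1 ALLOC][2-8 ALLOC][9-27 FREE]
Op 3: free(a) -> (freed a); heap: [0-1 FREE][2-8 ALLOC][9-27 FREE]
Op 4: b = realloc(b, 8) -> b = 2; heap: [0-1 FREE][2-9 ALLOC][10-27 FREE]
Free blocks: [2 18] total_free=20 largest=18 -> 100*(20-18)/20 = 200/20 = 10

Answer: 10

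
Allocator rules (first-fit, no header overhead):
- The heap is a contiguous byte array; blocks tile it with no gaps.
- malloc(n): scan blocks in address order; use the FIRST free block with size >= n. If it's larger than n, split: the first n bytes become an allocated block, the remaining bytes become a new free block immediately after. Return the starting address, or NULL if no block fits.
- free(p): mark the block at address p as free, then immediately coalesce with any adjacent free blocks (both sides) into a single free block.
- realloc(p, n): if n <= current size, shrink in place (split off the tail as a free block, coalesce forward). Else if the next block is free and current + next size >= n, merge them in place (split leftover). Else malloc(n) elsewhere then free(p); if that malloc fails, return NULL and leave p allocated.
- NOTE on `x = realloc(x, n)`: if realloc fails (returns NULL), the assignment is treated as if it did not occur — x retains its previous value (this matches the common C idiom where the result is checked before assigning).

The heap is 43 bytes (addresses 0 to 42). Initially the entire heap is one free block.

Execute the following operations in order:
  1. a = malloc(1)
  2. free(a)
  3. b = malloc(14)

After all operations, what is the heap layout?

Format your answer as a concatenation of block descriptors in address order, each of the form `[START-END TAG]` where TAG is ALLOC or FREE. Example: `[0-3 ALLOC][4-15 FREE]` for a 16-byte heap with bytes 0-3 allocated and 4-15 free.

Answer: [0-13 ALLOC][14-42 FREE]

Derivation:
Op 1: a = malloc(1) -> a = 0; heap: [0-0 ALLOC][1-42 FREE]
Op 2: free(a) -> (freed a); heap: [0-42 FREE]
Op 3: b = malloc(14) -> b = 0; heap: [0-13 ALLOC][14-42 FREE]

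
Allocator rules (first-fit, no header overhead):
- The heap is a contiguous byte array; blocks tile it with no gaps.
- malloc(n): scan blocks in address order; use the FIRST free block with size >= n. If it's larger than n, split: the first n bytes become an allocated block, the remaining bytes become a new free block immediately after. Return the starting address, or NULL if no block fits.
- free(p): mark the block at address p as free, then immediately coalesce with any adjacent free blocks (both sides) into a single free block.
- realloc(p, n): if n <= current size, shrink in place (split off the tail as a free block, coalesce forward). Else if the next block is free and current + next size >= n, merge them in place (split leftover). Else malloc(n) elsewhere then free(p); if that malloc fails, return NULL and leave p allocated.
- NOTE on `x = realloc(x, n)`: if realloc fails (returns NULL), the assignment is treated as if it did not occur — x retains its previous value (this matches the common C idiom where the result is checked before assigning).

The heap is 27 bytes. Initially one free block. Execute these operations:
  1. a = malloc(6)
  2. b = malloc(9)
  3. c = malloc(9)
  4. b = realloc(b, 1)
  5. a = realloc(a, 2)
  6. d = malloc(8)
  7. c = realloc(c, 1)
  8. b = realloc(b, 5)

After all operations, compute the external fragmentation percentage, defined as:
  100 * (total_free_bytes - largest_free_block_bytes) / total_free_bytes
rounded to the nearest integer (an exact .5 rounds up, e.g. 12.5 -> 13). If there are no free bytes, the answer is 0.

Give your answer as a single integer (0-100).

Answer: 45

Derivation:
Op 1: a = malloc(6) -> a = 0; heap: [0-5 ALLOC][6-26 FREE]
Op 2: b = malloc(9) -> b = 6; heap: [0-5 ALLOC][6-14 ALLOC][15-26 FREE]
Op 3: c = malloc(9) -> c = 15; heap: [0-5 ALLOC][6-14 ALLOC][15-23 ALLOC][24-26 FREE]
Op 4: b = realloc(b, 1) -> b = 6; heap: [0-5 ALLOC][6-6 ALLOC][7-14 FREE][15-23 ALLOC][24-26 FREE]
Op 5: a = realloc(a, 2) -> a = 0; heap: [0-1 ALLOC][2-5 FREE][6-6 ALLOC][7-14 FREE][15-23 ALLOC][24-26 FREE]
Op 6: d = malloc(8) -> d = 7; heap: [0-1 ALLOC][2-5 FREE][6-6 ALLOC][7-14 ALLOC][15-23 ALLOC][24-26 FREE]
Op 7: c = realloc(c, 1) -> c = 15; heap: [0-1 ALLOC][2-5 FREE][6-6 ALLOC][7-14 ALLOC][15-15 ALLOC][16-26 FREE]
Op 8: b = realloc(b, 5) -> b = 16; heap: [0-1 ALLOC][2-6 FREE][7-14 ALLOC][15-15 ALLOC][16-20 ALLOC][21-26 FREE]
Free blocks: [5 6] total_free=11 largest=6 -> 100*(11-6)/11 = 500/11 ≈ 45.455 -> rounds to 45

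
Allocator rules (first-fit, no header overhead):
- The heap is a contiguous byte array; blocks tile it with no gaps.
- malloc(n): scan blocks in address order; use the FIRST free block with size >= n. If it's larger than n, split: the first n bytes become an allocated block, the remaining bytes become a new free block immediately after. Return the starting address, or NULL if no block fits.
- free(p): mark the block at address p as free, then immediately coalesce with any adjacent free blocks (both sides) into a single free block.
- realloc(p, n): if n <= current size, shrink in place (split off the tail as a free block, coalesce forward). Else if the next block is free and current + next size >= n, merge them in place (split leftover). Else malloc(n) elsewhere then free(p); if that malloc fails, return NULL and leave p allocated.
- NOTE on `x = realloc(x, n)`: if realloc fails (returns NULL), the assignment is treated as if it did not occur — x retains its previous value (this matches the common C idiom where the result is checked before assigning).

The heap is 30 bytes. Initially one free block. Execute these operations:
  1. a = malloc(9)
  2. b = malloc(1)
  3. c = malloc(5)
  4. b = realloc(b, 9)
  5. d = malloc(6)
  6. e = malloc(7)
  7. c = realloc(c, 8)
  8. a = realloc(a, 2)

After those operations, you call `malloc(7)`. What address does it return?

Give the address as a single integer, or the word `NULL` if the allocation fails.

Answer: 2

Derivation:
Op 1: a = malloc(9) -> a = 0; heap: [0-8 ALLOC][9-29 FREE]
Op 2: b = malloc(1) -> b = 9; heap: [0-8 ALLOC][9-9 ALLOC][10-29 FREE]
Op 3: c = malloc(5) -> c = 10; heap: [0-8 ALLOC][9-9 ALLOC][10-14 ALLOC][15-29 FREE]
Op 4: b = realloc(b, 9) -> b = 15; heap: [0-8 ALLOC][9-9 FREE][10-14 ALLOC][15-23 ALLOC][24-29 FREE]
Op 5: d = malloc(6) -> d = 24; heap: [0-8 ALLOC][9-9 FREE][10-14 ALLOC][15-23 ALLOC][24-29 ALLOC]
Op 6: e = malloc(7) -> e = NULL; heap: [0-8 ALLOC][9-9 FREE][10-14 ALLOC][15-23 ALLOC][24-29 ALLOC]
Op 7: c = realloc(c, 8) -> NULL (c unchanged); heap: [0-8 ALLOC][9-9 FREE][10-14 ALLOC][15-23 ALLOC][24-29 ALLOC]
Op 8: a = realloc(a, 2) -> a = 0; heap: [0-1 ALLOC][2-9 FREE][10-14 ALLOC][15-23 ALLOC][24-29 ALLOC]
malloc(7): first-fit scan over [0-1 ALLOC][2-9 FREE][10-14 ALLOC][15-23 ALLOC][24-29 ALLOC] -> 2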